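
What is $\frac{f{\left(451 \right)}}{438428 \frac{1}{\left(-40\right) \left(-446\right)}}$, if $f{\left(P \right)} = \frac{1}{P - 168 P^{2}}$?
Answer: $- \frac{4460}{3745371699619} \approx -1.1908 \cdot 10^{-9}$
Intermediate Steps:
$\frac{f{\left(451 \right)}}{438428 \frac{1}{\left(-40\right) \left(-446\right)}} = \frac{\left(-1\right) \frac{1}{451} \frac{1}{-1 + 168 \cdot 451}}{438428 \frac{1}{\left(-40\right) \left(-446\right)}} = \frac{\left(-1\right) \frac{1}{451} \frac{1}{-1 + 75768}}{438428 \cdot \frac{1}{17840}} = \frac{\left(-1\right) \frac{1}{451} \cdot \frac{1}{75767}}{438428 \cdot \frac{1}{17840}} = \frac{\left(-1\right) \frac{1}{451} \cdot \frac{1}{75767}}{\frac{109607}{4460}} = \left(- \frac{1}{34170917}\right) \frac{4460}{109607} = - \frac{4460}{3745371699619}$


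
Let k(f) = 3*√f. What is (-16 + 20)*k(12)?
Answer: 24*√3 ≈ 41.569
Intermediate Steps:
(-16 + 20)*k(12) = (-16 + 20)*(3*√12) = 4*(3*(2*√3)) = 4*(6*√3) = 24*√3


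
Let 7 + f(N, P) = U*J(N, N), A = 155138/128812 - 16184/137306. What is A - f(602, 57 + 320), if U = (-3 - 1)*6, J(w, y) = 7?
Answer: 778595566855/4421665118 ≈ 176.09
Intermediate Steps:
A = 4804171205/4421665118 (A = 155138*(1/128812) - 16184*1/137306 = 77569/64406 - 8092/68653 = 4804171205/4421665118 ≈ 1.0865)
U = -24 (U = -4*6 = -24)
f(N, P) = -175 (f(N, P) = -7 - 24*7 = -7 - 168 = -175)
A - f(602, 57 + 320) = 4804171205/4421665118 - 1*(-175) = 4804171205/4421665118 + 175 = 778595566855/4421665118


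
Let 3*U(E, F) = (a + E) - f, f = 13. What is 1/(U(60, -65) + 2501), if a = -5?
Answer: 1/2515 ≈ 0.00039761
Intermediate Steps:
U(E, F) = -6 + E/3 (U(E, F) = ((-5 + E) - 1*13)/3 = ((-5 + E) - 13)/3 = (-18 + E)/3 = -6 + E/3)
1/(U(60, -65) + 2501) = 1/((-6 + (⅓)*60) + 2501) = 1/((-6 + 20) + 2501) = 1/(14 + 2501) = 1/2515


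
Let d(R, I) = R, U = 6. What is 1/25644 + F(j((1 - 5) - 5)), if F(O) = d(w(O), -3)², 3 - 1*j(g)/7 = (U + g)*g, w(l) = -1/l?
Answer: 4489/60314688 ≈ 7.4426e-5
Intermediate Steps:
j(g) = 21 - 7*g*(6 + g) (j(g) = 21 - 7*(6 + g)*g = 21 - 7*g*(6 + g))
F(O) = O⁻² (F(O) = (-1/O)² = O⁻²)
1/25644 + F(j((1 - 5) - 5)) = 1/25644 + (21 - 42*((1 - 5) - 5) - 7*((1 - 5) - 5)²)⁻² = 1/25644 + (21 - 42*(-4 - 5) - 7*(-4 - 5)²)⁻² = 1/25644 + (21 - 42*(-9) - 7*(-9)²)⁻² = 1/25644 + (21 + 378 - 7*81)⁻² = 1/25644 + (21 + 378 - 567)⁻² = 1/25644 + (-168)⁻² = 1/25644 + 1/28224 = 4489/60314688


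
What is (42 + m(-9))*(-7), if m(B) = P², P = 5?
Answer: -469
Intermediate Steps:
m(B) = 25 (m(B) = 5² = 25)
(42 + m(-9))*(-7) = (42 + 25)*(-7) = 67*(-7) = -469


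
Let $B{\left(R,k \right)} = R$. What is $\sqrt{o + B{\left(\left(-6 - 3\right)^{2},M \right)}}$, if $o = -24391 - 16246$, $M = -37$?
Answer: $2 i \sqrt{10139} \approx 201.39 i$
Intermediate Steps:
$o = -40637$
$\sqrt{o + B{\left(\left(-6 - 3\right)^{2},M \right)}} = \sqrt{-40637 + \left(-6 - 3\right)^{2}} = \sqrt{-40637 + \left(-9\right)^{2}} = \sqrt{-40637 + 81} = \sqrt{-40556} = 2 i \sqrt{10139}$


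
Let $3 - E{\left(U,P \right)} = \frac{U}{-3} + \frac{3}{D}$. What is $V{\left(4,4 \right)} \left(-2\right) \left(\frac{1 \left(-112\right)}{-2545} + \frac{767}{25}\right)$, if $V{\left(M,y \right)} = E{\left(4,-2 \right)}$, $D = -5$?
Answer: $- \frac{19287508}{63625} \approx -303.14$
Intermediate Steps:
$E{\left(U,P \right)} = \frac{18}{5} + \frac{U}{3}$ ($E{\left(U,P \right)} = 3 - \left(\frac{U}{-3} + \frac{3}{-5}\right) = 3 - \left(U \left(- \frac{1}{3}\right) + 3 \left(- \frac{1}{5}\right)\right) = 3 - \left(- \frac{U}{3} - \frac{3}{5}\right) = 3 - \left(- \frac{3}{5} - \frac{U}{3}\right) = 3 + \left(\frac{3}{5} + \frac{U}{3}\right) = \frac{18}{5} + \frac{U}{3}$)
$V{\left(M,y \right)} = \frac{74}{15}$ ($V{\left(M,y \right)} = \frac{18}{5} + \frac{1}{3} \cdot 4 = \frac{18}{5} + \frac{4}{3} = \frac{74}{15}$)
$V{\left(4,4 \right)} \left(-2\right) \left(\frac{1 \left(-112\right)}{-2545} + \frac{767}{25}\right) = \frac{74}{15} \left(-2\right) \left(\frac{1 \left(-112\right)}{-2545} + \frac{767}{25}\right) = - \frac{148 \left(\left(-112\right) \left(- \frac{1}{2545}\right) + 767 \cdot \frac{1}{25}\right)}{15} = - \frac{148 \left(\frac{112}{2545} + \frac{767}{25}\right)}{15} = \left(- \frac{148}{15}\right) \frac{390963}{12725} = - \frac{19287508}{63625}$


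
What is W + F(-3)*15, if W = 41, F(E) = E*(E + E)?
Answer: 311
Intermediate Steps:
F(E) = 2*E² (F(E) = E*(2*E) = 2*E²)
W + F(-3)*15 = 41 + (2*(-3)²)*15 = 41 + (2*9)*15 = 41 + 18*15 = 41 + 270 = 311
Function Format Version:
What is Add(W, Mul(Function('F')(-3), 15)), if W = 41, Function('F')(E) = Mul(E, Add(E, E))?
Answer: 311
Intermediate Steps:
Function('F')(E) = Mul(2, Pow(E, 2)) (Function('F')(E) = Mul(E, Mul(2, E)) = Mul(2, Pow(E, 2)))
Add(W, Mul(Function('F')(-3), 15)) = Add(41, Mul(Mul(2, Pow(-3, 2)), 15)) = Add(41, Mul(Mul(2, 9), 15)) = Add(41, Mul(18, 15)) = Add(41, 270) = 311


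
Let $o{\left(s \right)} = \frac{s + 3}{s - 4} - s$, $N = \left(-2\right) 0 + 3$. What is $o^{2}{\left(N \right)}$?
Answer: $81$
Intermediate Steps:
$N = 3$ ($N = 0 + 3 = 3$)
$o{\left(s \right)} = - s + \frac{3 + s}{-4 + s}$ ($o{\left(s \right)} = \frac{3 + s}{-4 + s} - s = - s + \frac{3 + s}{-4 + s}$)
$o^{2}{\left(N \right)} = \left(\frac{3 - 3^{2} + 5 \cdot 3}{-4 + 3}\right)^{2} = \left(\frac{3 - 9 + 15}{-1}\right)^{2} = \left(- (3 - 9 + 15)\right)^{2} = \left(\left(-1\right) 9\right)^{2} = \left(-9\right)^{2} = 81$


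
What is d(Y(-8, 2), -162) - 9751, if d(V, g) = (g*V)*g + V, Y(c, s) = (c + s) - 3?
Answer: -245956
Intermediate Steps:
Y(c, s) = -3 + c + s
d(V, g) = V + V*g**2 (d(V, g) = (V*g)*g + V = V*g**2 + V = V + V*g**2)
d(Y(-8, 2), -162) - 9751 = (-3 - 8 + 2)*(1 + (-162)**2) - 9751 = -9*(1 + 26244) - 9751 = -9*26245 - 9751 = -236205 - 9751 = -245956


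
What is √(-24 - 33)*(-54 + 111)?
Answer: 57*I*√57 ≈ 430.34*I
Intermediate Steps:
√(-24 - 33)*(-54 + 111) = √(-57)*57 = (I*√57)*57 = 57*I*√57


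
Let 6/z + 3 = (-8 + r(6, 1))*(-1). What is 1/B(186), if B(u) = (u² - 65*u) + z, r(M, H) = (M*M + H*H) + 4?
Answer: 6/135035 ≈ 4.4433e-5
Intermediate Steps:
r(M, H) = 4 + H² + M² (r(M, H) = (M² + H²) + 4 = (H² + M²) + 4 = 4 + H² + M²)
z = -⅙ (z = 6/(-3 + (-8 + (4 + 1² + 6²))*(-1)) = 6/(-3 + (-8 + (4 + 1 + 36))*(-1)) = 6/(-3 + (-8 + 41)*(-1)) = 6/(-3 + 33*(-1)) = 6/(-3 - 33) = 6/(-36) = 6*(-1/36) = -⅙ ≈ -0.16667)
B(u) = -⅙ + u² - 65*u (B(u) = (u² - 65*u) - ⅙ = -⅙ + u² - 65*u)
1/B(186) = 1/(-⅙ + 186² - 65*186) = 1/(-⅙ + 34596 - 12090) = 1/(135035/6) = 6/135035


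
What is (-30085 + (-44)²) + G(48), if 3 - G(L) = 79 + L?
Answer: -28273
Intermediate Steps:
G(L) = -76 - L (G(L) = 3 - (79 + L) = 3 + (-79 - L) = -76 - L)
(-30085 + (-44)²) + G(48) = (-30085 + (-44)²) + (-76 - 1*48) = (-30085 + 1936) + (-76 - 48) = -28149 - 124 = -28273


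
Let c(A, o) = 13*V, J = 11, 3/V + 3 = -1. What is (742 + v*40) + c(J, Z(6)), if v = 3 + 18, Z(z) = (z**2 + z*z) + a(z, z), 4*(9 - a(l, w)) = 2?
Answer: 6289/4 ≈ 1572.3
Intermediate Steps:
a(l, w) = 17/2 (a(l, w) = 9 - 1/4*2 = 9 - 1/2 = 17/2)
V = -3/4 (V = 3/(-3 - 1) = 3/(-4) = 3*(-1/4) = -3/4 ≈ -0.75000)
Z(z) = 17/2 + 2*z**2 (Z(z) = (z**2 + z*z) + 17/2 = (z**2 + z**2) + 17/2 = 2*z**2 + 17/2 = 17/2 + 2*z**2)
v = 21
c(A, o) = -39/4 (c(A, o) = 13*(-3/4) = -39/4)
(742 + v*40) + c(J, Z(6)) = (742 + 21*40) - 39/4 = (742 + 840) - 39/4 = 1582 - 39/4 = 6289/4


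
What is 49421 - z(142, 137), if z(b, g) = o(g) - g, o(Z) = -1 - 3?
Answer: 49562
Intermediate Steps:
o(Z) = -4
z(b, g) = -4 - g
49421 - z(142, 137) = 49421 - (-4 - 1*137) = 49421 - (-4 - 137) = 49421 - 1*(-141) = 49421 + 141 = 49562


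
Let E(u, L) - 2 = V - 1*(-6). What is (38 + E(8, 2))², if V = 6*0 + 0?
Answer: 2116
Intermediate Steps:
V = 0 (V = 0 + 0 = 0)
E(u, L) = 8 (E(u, L) = 2 + (0 - 1*(-6)) = 2 + (0 + 6) = 2 + 6 = 8)
(38 + E(8, 2))² = (38 + 8)² = 46² = 2116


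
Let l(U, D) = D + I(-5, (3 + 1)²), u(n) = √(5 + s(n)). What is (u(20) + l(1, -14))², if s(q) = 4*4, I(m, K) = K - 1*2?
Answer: 21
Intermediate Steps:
I(m, K) = -2 + K (I(m, K) = K - 2 = -2 + K)
s(q) = 16
u(n) = √21 (u(n) = √(5 + 16) = √21)
l(U, D) = 14 + D (l(U, D) = D + (-2 + (3 + 1)²) = D + (-2 + 4²) = D + (-2 + 16) = D + 14 = 14 + D)
(u(20) + l(1, -14))² = (√21 + (14 - 14))² = (√21 + 0)² = (√21)² = 21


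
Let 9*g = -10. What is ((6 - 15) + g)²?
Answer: 8281/81 ≈ 102.23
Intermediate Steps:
g = -10/9 (g = (⅑)*(-10) = -10/9 ≈ -1.1111)
((6 - 15) + g)² = ((6 - 15) - 10/9)² = (-9 - 10/9)² = (-91/9)² = 8281/81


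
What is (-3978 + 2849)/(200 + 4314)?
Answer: -1129/4514 ≈ -0.25011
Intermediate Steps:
(-3978 + 2849)/(200 + 4314) = -1129/4514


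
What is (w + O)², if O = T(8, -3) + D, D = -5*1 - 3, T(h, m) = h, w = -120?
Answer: 14400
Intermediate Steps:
D = -8 (D = -5 - 3 = -8)
O = 0 (O = 8 - 8 = 0)
(w + O)² = (-120 + 0)² = (-120)² = 14400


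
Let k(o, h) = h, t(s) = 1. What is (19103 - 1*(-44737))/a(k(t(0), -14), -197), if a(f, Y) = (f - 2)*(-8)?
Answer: 1995/4 ≈ 498.75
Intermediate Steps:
a(f, Y) = 16 - 8*f (a(f, Y) = (-2 + f)*(-8) = 16 - 8*f)
(19103 - 1*(-44737))/a(k(t(0), -14), -197) = (19103 - 1*(-44737))/(16 - 8*(-14)) = (19103 + 44737)/(16 + 112) = 63840/128 = 63840*(1/128) = 1995/4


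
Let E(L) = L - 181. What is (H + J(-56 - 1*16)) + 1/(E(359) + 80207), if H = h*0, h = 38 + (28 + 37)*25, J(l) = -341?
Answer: -27411284/80385 ≈ -341.00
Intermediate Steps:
E(L) = -181 + L
h = 1663 (h = 38 + 65*25 = 38 + 1625 = 1663)
H = 0 (H = 1663*0 = 0)
(H + J(-56 - 1*16)) + 1/(E(359) + 80207) = (0 - 341) + 1/((-181 + 359) + 80207) = -341 + 1/(178 + 80207) = -341 + 1/80385 = -27411284/80385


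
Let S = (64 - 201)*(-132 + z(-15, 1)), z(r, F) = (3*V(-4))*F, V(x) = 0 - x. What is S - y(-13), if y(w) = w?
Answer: 16453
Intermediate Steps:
V(x) = -x
z(r, F) = 12*F (z(r, F) = (3*(-1*(-4)))*F = (3*4)*F = 12*F)
S = 16440 (S = (64 - 201)*(-132 + 12*1) = -137*(-132 + 12) = -137*(-120) = 16440)
S - y(-13) = 16440 - 1*(-13) = 16440 + 13 = 16453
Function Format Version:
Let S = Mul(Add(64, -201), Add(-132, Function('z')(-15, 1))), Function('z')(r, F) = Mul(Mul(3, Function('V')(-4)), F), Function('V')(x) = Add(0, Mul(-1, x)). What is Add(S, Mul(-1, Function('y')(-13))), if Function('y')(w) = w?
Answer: 16453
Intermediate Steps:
Function('V')(x) = Mul(-1, x)
Function('z')(r, F) = Mul(12, F) (Function('z')(r, F) = Mul(Mul(3, Mul(-1, -4)), F) = Mul(Mul(3, 4), F) = Mul(12, F))
S = 16440 (S = Mul(Add(64, -201), Add(-132, Mul(12, 1))) = Mul(-137, Add(-132, 12)) = Mul(-137, -120) = 16440)
Add(S, Mul(-1, Function('y')(-13))) = Add(16440, Mul(-1, -13)) = Add(16440, 13) = 16453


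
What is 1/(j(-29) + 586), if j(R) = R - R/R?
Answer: 1/556 ≈ 0.0017986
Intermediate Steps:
j(R) = -1 + R (j(R) = R - 1*1 = R - 1 = -1 + R)
1/(j(-29) + 586) = 1/((-1 - 29) + 586) = 1/(-30 + 586) = 1/556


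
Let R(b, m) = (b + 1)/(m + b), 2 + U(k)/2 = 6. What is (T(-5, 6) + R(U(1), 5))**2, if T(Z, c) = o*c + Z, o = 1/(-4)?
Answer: 22801/676 ≈ 33.729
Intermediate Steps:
o = -1/4 ≈ -0.25000
T(Z, c) = Z - c/4 (T(Z, c) = -c/4 + Z = Z - c/4)
U(k) = 8 (U(k) = -4 + 2*6 = -4 + 12 = 8)
R(b, m) = (1 + b)/(b + m)
(T(-5, 6) + R(U(1), 5))**2 = ((-5 - 1/4*6) + (1 + 8)/(8 + 5))**2 = ((-5 - 3/2) + 9/13)**2 = (-13/2 + (1/13)*9)**2 = (-13/2 + 9/13)**2 = (-151/26)**2 = 22801/676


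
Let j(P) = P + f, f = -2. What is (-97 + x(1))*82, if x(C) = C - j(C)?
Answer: -7790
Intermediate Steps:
j(P) = -2 + P (j(P) = P - 2 = -2 + P)
x(C) = 2 (x(C) = C - (-2 + C) = C + (2 - C) = 2)
(-97 + x(1))*82 = (-97 + 2)*82 = -95*82 = -7790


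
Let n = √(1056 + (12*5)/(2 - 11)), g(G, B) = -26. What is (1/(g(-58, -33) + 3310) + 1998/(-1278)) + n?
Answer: -364453/233164 + 2*√2361/3 ≈ 30.830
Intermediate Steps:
n = 2*√2361/3 (n = √(1056 + 60/(-9)) = √(1056 + 60*(-⅑)) = √(1056 - 20/3) = √(3148/3) = 2*√2361/3 ≈ 32.393)
(1/(g(-58, -33) + 3310) + 1998/(-1278)) + n = (1/(-26 + 3310) + 1998/(-1278)) + 2*√2361/3 = (1/3284 + 1998*(-1/1278)) + 2*√2361/3 = (1/3284 - 111/71) + 2*√2361/3 = -364453/233164 + 2*√2361/3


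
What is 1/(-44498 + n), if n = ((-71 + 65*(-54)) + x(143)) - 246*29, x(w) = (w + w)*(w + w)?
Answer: 1/26583 ≈ 3.7618e-5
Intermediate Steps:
x(w) = 4*w² (x(w) = (2*w)*(2*w) = 4*w²)
n = 71081 (n = ((-71 + 65*(-54)) + 4*143²) - 246*29 = ((-71 - 3510) + 4*20449) - 1*7134 = (-3581 + 81796) - 7134 = 78215 - 7134 = 71081)
1/(-44498 + n) = 1/(-44498 + 71081) = 1/26583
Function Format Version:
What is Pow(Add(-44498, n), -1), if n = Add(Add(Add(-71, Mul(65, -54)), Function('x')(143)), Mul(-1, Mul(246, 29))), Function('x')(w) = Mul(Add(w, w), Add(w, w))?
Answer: Rational(1, 26583) ≈ 3.7618e-5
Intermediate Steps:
Function('x')(w) = Mul(4, Pow(w, 2)) (Function('x')(w) = Mul(Mul(2, w), Mul(2, w)) = Mul(4, Pow(w, 2)))
n = 71081 (n = Add(Add(Add(-71, Mul(65, -54)), Mul(4, Pow(143, 2))), Mul(-1, Mul(246, 29))) = Add(Add(Add(-71, -3510), Mul(4, 20449)), Mul(-1, 7134)) = Add(Add(-3581, 81796), -7134) = Add(78215, -7134) = 71081)
Pow(Add(-44498, n), -1) = Pow(Add(-44498, 71081), -1) = Pow(26583, -1) = Rational(1, 26583)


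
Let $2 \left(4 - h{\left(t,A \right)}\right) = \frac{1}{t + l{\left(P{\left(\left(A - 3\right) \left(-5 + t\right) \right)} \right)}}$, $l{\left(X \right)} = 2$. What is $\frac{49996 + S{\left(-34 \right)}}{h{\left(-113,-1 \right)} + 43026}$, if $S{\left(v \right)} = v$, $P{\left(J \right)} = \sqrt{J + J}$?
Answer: $\frac{11091564}{9552661} \approx 1.1611$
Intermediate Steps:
$P{\left(J \right)} = \sqrt{2} \sqrt{J}$ ($P{\left(J \right)} = \sqrt{2 J} = \sqrt{2} \sqrt{J}$)
$h{\left(t,A \right)} = 4 - \frac{1}{2 \left(2 + t\right)}$ ($h{\left(t,A \right)} = 4 - \frac{1}{2 \left(t + 2\right)} = 4 - \frac{1}{2 \left(2 + t\right)}$)
$\frac{49996 + S{\left(-34 \right)}}{h{\left(-113,-1 \right)} + 43026} = \frac{49996 - 34}{\frac{15 + 8 \left(-113\right)}{2 \left(2 - 113\right)} + 43026} = \frac{49962}{\frac{15 - 904}{2 \left(-111\right)} + 43026} = \frac{49962}{\frac{1}{2} \left(- \frac{1}{111}\right) \left(-889\right) + 43026} = \frac{49962}{\frac{889}{222} + 43026} = \frac{49962}{\frac{9552661}{222}} = 49962 \cdot \frac{222}{9552661} = \frac{11091564}{9552661}$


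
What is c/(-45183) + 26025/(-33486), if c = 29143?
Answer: -717256691/504332646 ≈ -1.4222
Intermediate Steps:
c/(-45183) + 26025/(-33486) = 29143/(-45183) + 26025/(-33486) = 29143*(-1/45183) + 26025*(-1/33486) = -29143/45183 - 8675/11162 = -717256691/504332646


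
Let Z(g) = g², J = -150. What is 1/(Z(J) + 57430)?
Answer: 1/79930 ≈ 1.2511e-5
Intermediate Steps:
1/(Z(J) + 57430) = 1/((-150)² + 57430) = 1/(22500 + 57430) = 1/79930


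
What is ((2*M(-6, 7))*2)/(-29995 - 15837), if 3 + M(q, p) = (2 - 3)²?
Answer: 1/5729 ≈ 0.00017455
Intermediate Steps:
M(q, p) = -2 (M(q, p) = -3 + (2 - 3)² = -3 + (-1)² = -3 + 1 = -2)
((2*M(-6, 7))*2)/(-29995 - 15837) = ((2*(-2))*2)/(-29995 - 15837) = -4*2/(-45832) = -8*(-1/45832) = 1/5729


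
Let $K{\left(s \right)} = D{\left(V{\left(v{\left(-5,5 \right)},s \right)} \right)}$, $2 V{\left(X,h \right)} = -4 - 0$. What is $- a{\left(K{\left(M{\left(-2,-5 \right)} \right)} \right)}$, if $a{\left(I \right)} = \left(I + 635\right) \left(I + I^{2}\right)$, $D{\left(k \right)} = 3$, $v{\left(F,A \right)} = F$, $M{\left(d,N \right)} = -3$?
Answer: $-7656$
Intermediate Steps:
$V{\left(X,h \right)} = -2$ ($V{\left(X,h \right)} = \frac{-4 - 0}{2} = \frac{-4 + 0}{2} = \frac{1}{2} \left(-4\right) = -2$)
$K{\left(s \right)} = 3$
$a{\left(I \right)} = \left(635 + I\right) \left(I + I^{2}\right)$
$- a{\left(K{\left(M{\left(-2,-5 \right)} \right)} \right)} = - 3 \left(635 + 3^{2} + 636 \cdot 3\right) = - 3 \left(635 + 9 + 1908\right) = - 3 \cdot 2552 = \left(-1\right) 7656 = -7656$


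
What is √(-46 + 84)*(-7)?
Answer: -7*√38 ≈ -43.151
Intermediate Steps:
√(-46 + 84)*(-7) = √38*(-7) = -7*√38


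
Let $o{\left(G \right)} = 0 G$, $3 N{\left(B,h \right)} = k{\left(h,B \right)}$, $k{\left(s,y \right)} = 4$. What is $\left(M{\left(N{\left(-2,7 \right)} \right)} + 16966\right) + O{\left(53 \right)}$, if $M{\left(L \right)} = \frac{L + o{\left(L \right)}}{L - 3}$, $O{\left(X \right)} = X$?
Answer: $\frac{85091}{5} \approx 17018.0$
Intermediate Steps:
$N{\left(B,h \right)} = \frac{4}{3}$ ($N{\left(B,h \right)} = \frac{1}{3} \cdot 4 = \frac{4}{3}$)
$o{\left(G \right)} = 0$
$M{\left(L \right)} = \frac{L}{-3 + L}$ ($M{\left(L \right)} = \frac{L + 0}{L - 3} = \frac{L}{-3 + L}$)
$\left(M{\left(N{\left(-2,7 \right)} \right)} + 16966\right) + O{\left(53 \right)} = \left(\frac{4}{3 \left(-3 + \frac{4}{3}\right)} + 16966\right) + 53 = \left(\frac{4}{3 \left(- \frac{5}{3}\right)} + 16966\right) + 53 = \left(\frac{4}{3} \left(- \frac{3}{5}\right) + 16966\right) + 53 = \left(- \frac{4}{5} + 16966\right) + 53 = \frac{84826}{5} + 53 = \frac{85091}{5}$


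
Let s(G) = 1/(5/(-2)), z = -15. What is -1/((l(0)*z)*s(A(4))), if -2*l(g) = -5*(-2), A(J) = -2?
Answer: 1/30 ≈ 0.033333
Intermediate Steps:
l(g) = -5 (l(g) = -(-5)*(-2)/2 = -½*10 = -5)
s(G) = -⅖ (s(G) = 1/(5*(-½)) = 1/(-5/2) = -⅖)
-1/((l(0)*z)*s(A(4))) = -1/(-5*(-15)*(-⅖)) = -1/(75*(-⅖)) = -1/(-30) = -1*(-1/30) = 1/30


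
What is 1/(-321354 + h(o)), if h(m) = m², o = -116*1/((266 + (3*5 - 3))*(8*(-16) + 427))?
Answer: -1727316721/555080137556870 ≈ -3.1118e-6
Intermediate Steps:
o = -58/41561 (o = -116*1/((-128 + 427)*(266 + (15 - 3))) = -116*1/(299*(266 + 12)) = -116/(299*278) = -116/83122 = -116*1/83122 = -58/41561 ≈ -0.0013955)
1/(-321354 + h(o)) = 1/(-321354 + (-58/41561)²) = 1/(-321354 + 3364/1727316721) = 1/(-555080137556870/1727316721) = -1727316721/555080137556870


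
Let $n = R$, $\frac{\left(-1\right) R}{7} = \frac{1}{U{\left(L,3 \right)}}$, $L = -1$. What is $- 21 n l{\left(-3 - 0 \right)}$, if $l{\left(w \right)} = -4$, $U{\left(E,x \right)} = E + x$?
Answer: $-294$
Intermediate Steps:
$R = - \frac{7}{2}$ ($R = - \frac{7}{-1 + 3} = - \frac{7}{2} \approx -3.5$)
$n = - \frac{7}{2} \approx -3.5$
$- 21 n l{\left(-3 - 0 \right)} = \left(-21\right) \left(- \frac{7}{2}\right) \left(-4\right) = \frac{147}{2} \left(-4\right) = -294$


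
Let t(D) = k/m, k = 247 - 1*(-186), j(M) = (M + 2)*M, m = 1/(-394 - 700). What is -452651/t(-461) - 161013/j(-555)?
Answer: 20884400513/48462083110 ≈ 0.43094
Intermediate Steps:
m = -1/1094 (m = 1/(-1094) = -1/1094 ≈ -0.00091408)
j(M) = M*(2 + M) (j(M) = (2 + M)*M = M*(2 + M))
k = 433 (k = 247 + 186 = 433)
t(D) = -473702 (t(D) = 433/(-1/1094) = 433*(-1094) = -473702)
-452651/t(-461) - 161013/j(-555) = -452651/(-473702) - 161013*(-1/(555*(2 - 555))) = -452651*(-1/473702) - 161013/((-555*(-553))) = 452651/473702 - 161013/306915 = 452651/473702 - 161013*1/306915 = 452651/473702 - 53671/102305 = 20884400513/48462083110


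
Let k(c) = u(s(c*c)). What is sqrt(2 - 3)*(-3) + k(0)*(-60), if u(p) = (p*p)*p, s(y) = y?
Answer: -3*I ≈ -3.0*I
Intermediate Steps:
u(p) = p**3 (u(p) = p**2*p = p**3)
k(c) = c**6 (k(c) = (c*c)**3 = (c**2)**3 = c**6)
sqrt(2 - 3)*(-3) + k(0)*(-60) = sqrt(2 - 3)*(-3) + 0**6*(-60) = sqrt(-1)*(-3) + 0*(-60) = I*(-3) + 0 = -3*I + 0 = -3*I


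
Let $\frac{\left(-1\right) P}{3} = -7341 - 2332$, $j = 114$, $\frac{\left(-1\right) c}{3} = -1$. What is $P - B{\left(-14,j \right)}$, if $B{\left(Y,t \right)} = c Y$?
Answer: $29061$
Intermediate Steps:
$c = 3$ ($c = \left(-3\right) \left(-1\right) = 3$)
$B{\left(Y,t \right)} = 3 Y$
$P = 29019$ ($P = - 3 \left(-7341 - 2332\right) = \left(-3\right) \left(-9673\right) = 29019$)
$P - B{\left(-14,j \right)} = 29019 - 3 \left(-14\right) = 29019 - -42 = 29019 + 42 = 29061$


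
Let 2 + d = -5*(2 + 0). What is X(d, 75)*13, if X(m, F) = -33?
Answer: -429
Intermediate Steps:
d = -12 (d = -2 - 5*(2 + 0) = -2 - 5*2 = -2 - 10 = -12)
X(d, 75)*13 = -33*13 = -429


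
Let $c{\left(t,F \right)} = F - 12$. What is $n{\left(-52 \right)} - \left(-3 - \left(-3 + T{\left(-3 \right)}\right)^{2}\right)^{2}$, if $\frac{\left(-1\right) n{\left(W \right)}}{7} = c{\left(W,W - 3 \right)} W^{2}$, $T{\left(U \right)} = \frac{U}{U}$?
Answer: $1268127$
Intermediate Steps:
$T{\left(U \right)} = 1$
$c{\left(t,F \right)} = -12 + F$
$n{\left(W \right)} = - 7 W^{2} \left(-15 + W\right)$ ($n{\left(W \right)} = - 7 \left(-12 + \left(W - 3\right)\right) W^{2} = - 7 \left(-12 + \left(-3 + W\right)\right) W^{2} = - 7 \left(-15 + W\right) W^{2} = - 7 W^{2} \left(-15 + W\right)$)
$n{\left(-52 \right)} - \left(-3 - \left(-3 + T{\left(-3 \right)}\right)^{2}\right)^{2} = 7 \left(-52\right)^{2} \left(15 - -52\right) - \left(-3 - \left(-3 + 1\right)^{2}\right)^{2} = 7 \cdot 2704 \left(15 + 52\right) - \left(-3 - \left(-2\right)^{2}\right)^{2} = 7 \cdot 2704 \cdot 67 - \left(-3 - 4\right)^{2} = 1268176 - \left(-3 - 4\right)^{2} = 1268176 - \left(-7\right)^{2} = 1268176 - 49 = 1268127$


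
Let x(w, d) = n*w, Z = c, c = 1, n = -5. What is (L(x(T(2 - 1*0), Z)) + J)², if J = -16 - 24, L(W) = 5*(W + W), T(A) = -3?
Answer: 12100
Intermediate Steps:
Z = 1
x(w, d) = -5*w
L(W) = 10*W (L(W) = 5*(2*W) = 10*W)
J = -40
(L(x(T(2 - 1*0), Z)) + J)² = (10*(-5*(-3)) - 40)² = (10*15 - 40)² = (150 - 40)² = 110² = 12100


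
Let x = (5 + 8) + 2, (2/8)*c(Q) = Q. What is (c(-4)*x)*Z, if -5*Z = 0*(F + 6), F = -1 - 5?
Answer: 0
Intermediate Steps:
c(Q) = 4*Q
F = -6
x = 15 (x = 13 + 2 = 15)
Z = 0 (Z = -0*(-6 + 6) = -0*0 = -1/5*0 = 0)
(c(-4)*x)*Z = ((4*(-4))*15)*0 = -16*15*0 = -240*0 = 0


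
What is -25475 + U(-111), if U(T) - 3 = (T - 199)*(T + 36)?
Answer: -2222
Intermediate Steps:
U(T) = 3 + (-199 + T)*(36 + T) (U(T) = 3 + (T - 199)*(T + 36) = 3 + (-199 + T)*(36 + T))
-25475 + U(-111) = -25475 + (-7161 + (-111)² - 163*(-111)) = -25475 + (-7161 + 12321 + 18093) = -25475 + 23253 = -2222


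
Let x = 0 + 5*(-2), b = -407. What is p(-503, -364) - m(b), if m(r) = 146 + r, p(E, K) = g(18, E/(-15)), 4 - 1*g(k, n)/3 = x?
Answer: 303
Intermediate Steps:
x = -10 (x = 0 - 10 = -10)
g(k, n) = 42 (g(k, n) = 12 - 3*(-10) = 12 + 30 = 42)
p(E, K) = 42
p(-503, -364) - m(b) = 42 - (146 - 407) = 42 - 1*(-261) = 42 + 261 = 303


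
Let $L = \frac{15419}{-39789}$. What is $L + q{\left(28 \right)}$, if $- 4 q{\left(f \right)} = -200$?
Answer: $\frac{1974031}{39789} \approx 49.612$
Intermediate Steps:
$q{\left(f \right)} = 50$ ($q{\left(f \right)} = \left(- \frac{1}{4}\right) \left(-200\right) = 50$)
$L = - \frac{15419}{39789}$ ($L = 15419 \left(- \frac{1}{39789}\right) = - \frac{15419}{39789} \approx -0.38752$)
$L + q{\left(28 \right)} = - \frac{15419}{39789} + 50 = \frac{1974031}{39789}$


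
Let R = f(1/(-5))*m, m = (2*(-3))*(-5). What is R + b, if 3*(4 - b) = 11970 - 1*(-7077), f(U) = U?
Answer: -6351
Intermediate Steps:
m = 30 (m = -6*(-5) = 30)
b = -6345 (b = 4 - (11970 - 1*(-7077))/3 = 4 - (11970 + 7077)/3 = 4 - ⅓*19047 = 4 - 6349 = -6345)
R = -6 (R = (1/(-5))*30 = (1*(-⅕))*30 = -⅕*30 = -6)
R + b = -6 - 6345 = -6351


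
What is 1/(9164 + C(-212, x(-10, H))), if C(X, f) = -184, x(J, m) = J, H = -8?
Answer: 1/8980 ≈ 0.00011136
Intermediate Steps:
1/(9164 + C(-212, x(-10, H))) = 1/(9164 - 184) = 1/8980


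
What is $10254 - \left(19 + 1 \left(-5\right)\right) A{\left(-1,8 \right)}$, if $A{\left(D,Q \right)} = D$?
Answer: $10268$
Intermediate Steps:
$10254 - \left(19 + 1 \left(-5\right)\right) A{\left(-1,8 \right)} = 10254 - \left(19 + 1 \left(-5\right)\right) \left(-1\right) = 10254 - \left(19 - 5\right) \left(-1\right) = 10254 - 14 \left(-1\right) = 10254 - -14 = 10254 + 14 = 10268$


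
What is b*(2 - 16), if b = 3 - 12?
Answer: 126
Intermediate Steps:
b = -9
b*(2 - 16) = -9*(2 - 16) = -9*(-14) = 126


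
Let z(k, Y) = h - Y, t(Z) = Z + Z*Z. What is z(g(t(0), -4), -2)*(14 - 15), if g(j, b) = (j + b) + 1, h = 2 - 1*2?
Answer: -2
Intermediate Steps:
t(Z) = Z + Z**2
h = 0 (h = 2 - 2 = 0)
g(j, b) = 1 + b + j (g(j, b) = (b + j) + 1 = 1 + b + j)
z(k, Y) = -Y (z(k, Y) = 0 - Y = -Y)
z(g(t(0), -4), -2)*(14 - 15) = (-1*(-2))*(14 - 15) = 2*(-1) = -2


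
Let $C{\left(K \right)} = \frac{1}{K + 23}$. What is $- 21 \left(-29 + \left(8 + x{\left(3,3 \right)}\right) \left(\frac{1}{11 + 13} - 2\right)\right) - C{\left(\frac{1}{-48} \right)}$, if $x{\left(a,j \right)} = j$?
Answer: $\frac{9365189}{8824} \approx 1061.3$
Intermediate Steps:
$C{\left(K \right)} = \frac{1}{23 + K}$
$- 21 \left(-29 + \left(8 + x{\left(3,3 \right)}\right) \left(\frac{1}{11 + 13} - 2\right)\right) - C{\left(\frac{1}{-48} \right)} = - 21 \left(-29 + \left(8 + 3\right) \left(\frac{1}{11 + 13} - 2\right)\right) - \frac{1}{23 + \frac{1}{-48}} = - 21 \left(-29 + 11 \left(\frac{1}{24} - 2\right)\right) - \frac{1}{23 - \frac{1}{48}} = - 21 \left(-29 + 11 \left(\frac{1}{24} - 2\right)\right) - \frac{1}{\frac{1103}{48}} = - 21 \left(-29 + 11 \left(- \frac{47}{24}\right)\right) - \frac{48}{1103} = - 21 \left(-29 - \frac{517}{24}\right) - \frac{48}{1103} = \left(-21\right) \left(- \frac{1213}{24}\right) - \frac{48}{1103} = \frac{8491}{8} - \frac{48}{1103} = \frac{9365189}{8824}$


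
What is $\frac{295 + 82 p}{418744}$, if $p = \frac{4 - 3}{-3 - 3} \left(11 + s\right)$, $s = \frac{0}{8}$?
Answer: $\frac{217}{628116} \approx 0.00034548$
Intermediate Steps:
$s = 0$ ($s = 0 \cdot \frac{1}{8} = 0$)
$p = - \frac{11}{6}$ ($p = \frac{4 - 3}{-3 - 3} \left(11 + 0\right) = 1 \frac{1}{-6} \cdot 11 = 1 \left(- \frac{1}{6}\right) 11 = \left(- \frac{1}{6}\right) 11 = - \frac{11}{6} \approx -1.8333$)
$\frac{295 + 82 p}{418744} = \frac{295 + 82 \left(- \frac{11}{6}\right)}{418744} = \left(295 - \frac{451}{3}\right) \frac{1}{418744} = \frac{434}{3} \cdot \frac{1}{418744} = \frac{217}{628116}$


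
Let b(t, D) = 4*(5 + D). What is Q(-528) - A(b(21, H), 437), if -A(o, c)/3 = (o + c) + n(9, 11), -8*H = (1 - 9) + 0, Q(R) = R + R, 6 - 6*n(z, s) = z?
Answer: 651/2 ≈ 325.50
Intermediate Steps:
n(z, s) = 1 - z/6
Q(R) = 2*R
H = 1 (H = -((1 - 9) + 0)/8 = -(-8 + 0)/8 = -1/8*(-8) = 1)
b(t, D) = 20 + 4*D
A(o, c) = 3/2 - 3*c - 3*o (A(o, c) = -3*((o + c) + (1 - 1/6*9)) = -3*((c + o) + (1 - 3/2)) = -3*((c + o) - 1/2) = -3*(-1/2 + c + o) = 3/2 - 3*c - 3*o)
Q(-528) - A(b(21, H), 437) = 2*(-528) - (3/2 - 3*437 - 3*(20 + 4*1)) = -1056 - (3/2 - 1311 - 3*(20 + 4)) = -1056 - (3/2 - 1311 - 3*24) = -1056 - (3/2 - 1311 - 72) = -1056 - 1*(-2763/2) = -1056 + 2763/2 = 651/2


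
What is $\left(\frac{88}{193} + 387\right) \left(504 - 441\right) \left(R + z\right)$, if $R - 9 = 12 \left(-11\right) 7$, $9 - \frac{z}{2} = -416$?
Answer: $- \frac{306220005}{193} \approx -1.5866 \cdot 10^{6}$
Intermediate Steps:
$z = 850$ ($z = 18 - -832 = 18 + 832 = 850$)
$R = -915$ ($R = 9 + 12 \left(-11\right) 7 = 9 - 924 = -915$)
$\left(\frac{88}{193} + 387\right) \left(504 - 441\right) \left(R + z\right) = \left(\frac{88}{193} + 387\right) \left(504 - 441\right) \left(-915 + 850\right) = \left(88 \cdot \frac{1}{193} + 387\right) 63 \left(-65\right) = \left(\frac{88}{193} + 387\right) 63 \left(-65\right) = \frac{74779}{193} \cdot 63 \left(-65\right) = \frac{4711077}{193} \left(-65\right) = - \frac{306220005}{193}$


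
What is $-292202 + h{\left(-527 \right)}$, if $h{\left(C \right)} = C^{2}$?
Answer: $-14473$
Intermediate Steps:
$-292202 + h{\left(-527 \right)} = -292202 + \left(-527\right)^{2} = -292202 + 277729 = -14473$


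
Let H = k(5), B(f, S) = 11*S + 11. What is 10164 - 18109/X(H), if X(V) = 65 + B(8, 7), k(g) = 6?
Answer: 1536983/153 ≈ 10046.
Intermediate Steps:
B(f, S) = 11 + 11*S
H = 6
X(V) = 153 (X(V) = 65 + (11 + 11*7) = 65 + (11 + 77) = 65 + 88 = 153)
10164 - 18109/X(H) = 10164 - 18109/153 = 1536983/153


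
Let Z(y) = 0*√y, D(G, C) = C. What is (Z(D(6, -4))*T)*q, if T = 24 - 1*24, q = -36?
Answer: 0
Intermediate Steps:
Z(y) = 0
T = 0 (T = 24 - 24 = 0)
(Z(D(6, -4))*T)*q = (0*0)*(-36) = 0*(-36) = 0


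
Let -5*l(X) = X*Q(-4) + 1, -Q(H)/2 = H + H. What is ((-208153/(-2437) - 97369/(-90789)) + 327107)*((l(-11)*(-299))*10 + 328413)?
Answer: 16198756857765659423/221252793 ≈ 7.3214e+10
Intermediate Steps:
Q(H) = -4*H (Q(H) = -2*(H + H) = -4*H)
l(X) = -⅕ - 16*X/5 (l(X) = -(X*(-4*(-4)) + 1)/5 = -(X*16 + 1)/5 = -(16*X + 1)/5 = -(1 + 16*X)/5 = -⅕ - 16*X/5)
((-208153/(-2437) - 97369/(-90789)) + 327107)*((l(-11)*(-299))*10 + 328413) = ((-208153/(-2437) - 97369/(-90789)) + 327107)*(((-⅕ - 16/5*(-11))*(-299))*10 + 328413) = ((-208153*(-1/2437) - 97369*(-1/90789)) + 327107)*(((-⅕ + 176/5)*(-299))*10 + 328413) = ((208153/2437 + 97369/90789) + 327107)*((35*(-299))*10 + 328413) = (19135290970/221252793 + 327107)*(-10465*10 + 328413) = 72392472650821*(-104650 + 328413)/221252793 = (72392472650821/221252793)*223763 = 16198756857765659423/221252793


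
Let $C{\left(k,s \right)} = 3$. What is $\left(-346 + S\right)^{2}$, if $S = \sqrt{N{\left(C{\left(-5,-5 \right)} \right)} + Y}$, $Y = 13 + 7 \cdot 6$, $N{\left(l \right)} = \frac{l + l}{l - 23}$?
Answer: $\frac{\left(3460 - \sqrt{5470}\right)^{2}}{100} \approx 1.1465 \cdot 10^{5}$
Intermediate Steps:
$N{\left(l \right)} = \frac{2 l}{-23 + l}$
$Y = 55$ ($Y = 13 + 42 = 55$)
$S = \frac{\sqrt{5470}}{10}$ ($S = \sqrt{2 \cdot 3 \frac{1}{-23 + 3} + 55} = \sqrt{2 \cdot 3 \frac{1}{-20} + 55} = \sqrt{2 \cdot 3 \left(- \frac{1}{20}\right) + 55} = \sqrt{- \frac{3}{10} + 55} = \sqrt{\frac{547}{10}} = \frac{\sqrt{5470}}{10} \approx 7.3959$)
$\left(-346 + S\right)^{2} = \left(-346 + \frac{\sqrt{5470}}{10}\right)^{2}$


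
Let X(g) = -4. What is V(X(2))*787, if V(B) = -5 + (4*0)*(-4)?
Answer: -3935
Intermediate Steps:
V(B) = -5 (V(B) = -5 + 0*(-4) = -5 + 0 = -5)
V(X(2))*787 = -5*787 = -3935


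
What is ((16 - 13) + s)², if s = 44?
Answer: 2209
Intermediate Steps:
((16 - 13) + s)² = ((16 - 13) + 44)² = (3 + 44)² = 47² = 2209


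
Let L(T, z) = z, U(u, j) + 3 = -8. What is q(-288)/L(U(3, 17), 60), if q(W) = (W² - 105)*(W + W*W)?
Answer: 570595032/5 ≈ 1.1412e+8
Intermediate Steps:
U(u, j) = -11 (U(u, j) = -3 - 8 = -11)
q(W) = (-105 + W²)*(W + W²)
q(-288)/L(U(3, 17), 60) = -288*(-105 + (-288)² + (-288)³ - 105*(-288))/60 = -288*(-105 + 82944 - 23887872 + 30240)*(1/60) = -288*(-23774793)*(1/60) = 6847140384*(1/60) = 570595032/5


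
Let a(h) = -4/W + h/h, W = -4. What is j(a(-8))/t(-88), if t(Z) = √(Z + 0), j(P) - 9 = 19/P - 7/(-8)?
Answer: -155*I*√22/352 ≈ -2.0654*I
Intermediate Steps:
a(h) = 2 (a(h) = -4/(-4) + h/h = -4*(-¼) + 1 = 1 + 1 = 2)
j(P) = 79/8 + 19/P (j(P) = 9 + (19/P - 7/(-8)) = 9 + (19/P - 7*(-⅛)) = 9 + (19/P + 7/8) = 9 + (7/8 + 19/P) = 79/8 + 19/P)
t(Z) = √Z
j(a(-8))/t(-88) = (79/8 + 19/2)/(√(-88)) = (79/8 + 19*(½))/((2*I*√22)) = (79/8 + 19/2)*(-I*√22/44) = 155*(-I*√22/44)/8 = -155*I*√22/352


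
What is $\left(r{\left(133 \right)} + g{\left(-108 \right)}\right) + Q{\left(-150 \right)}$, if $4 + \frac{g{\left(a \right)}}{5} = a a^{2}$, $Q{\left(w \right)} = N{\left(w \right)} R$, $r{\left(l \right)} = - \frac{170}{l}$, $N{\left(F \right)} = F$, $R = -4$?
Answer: $- \frac{837631510}{133} \approx -6.298 \cdot 10^{6}$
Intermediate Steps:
$Q{\left(w \right)} = - 4 w$ ($Q{\left(w \right)} = w \left(-4\right) = - 4 w$)
$g{\left(a \right)} = -20 + 5 a^{3}$ ($g{\left(a \right)} = -20 + 5 a a^{2} = -20 + 5 a^{3}$)
$\left(r{\left(133 \right)} + g{\left(-108 \right)}\right) + Q{\left(-150 \right)} = \left(- \frac{170}{133} + \left(-20 + 5 \left(-108\right)^{3}\right)\right) - -600 = \left(\left(-170\right) \frac{1}{133} + \left(-20 + 5 \left(-1259712\right)\right)\right) + 600 = \left(- \frac{170}{133} - 6298580\right) + 600 = - \frac{837711310}{133} + 600 = - \frac{837631510}{133}$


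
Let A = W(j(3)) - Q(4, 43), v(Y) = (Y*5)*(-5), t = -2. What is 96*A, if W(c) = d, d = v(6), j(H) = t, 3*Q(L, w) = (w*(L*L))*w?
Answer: -961088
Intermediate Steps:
Q(L, w) = L²*w²/3 (Q(L, w) = ((w*(L*L))*w)/3 = ((w*L²)*w)/3 = (L²*w²)/3 = L²*w²/3)
j(H) = -2
v(Y) = -25*Y (v(Y) = (5*Y)*(-5) = -25*Y)
d = -150 (d = -25*6 = -150)
W(c) = -150
A = -30034/3 (A = -150 - 4²*43²/3 = -150 - 16*1849/3 = -150 - 1*29584/3 = -150 - 29584/3 = -30034/3 ≈ -10011.)
96*A = 96*(-30034/3) = -961088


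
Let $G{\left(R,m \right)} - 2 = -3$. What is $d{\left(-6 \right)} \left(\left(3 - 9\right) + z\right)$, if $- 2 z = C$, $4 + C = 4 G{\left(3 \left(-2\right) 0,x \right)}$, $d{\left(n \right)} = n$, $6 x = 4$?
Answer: $12$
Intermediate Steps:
$x = \frac{2}{3}$ ($x = \frac{1}{6} \cdot 4 = \frac{2}{3} \approx 0.66667$)
$G{\left(R,m \right)} = -1$ ($G{\left(R,m \right)} = 2 - 3 = -1$)
$C = -8$ ($C = -4 + 4 \left(-1\right) = -4 - 4 = -8$)
$z = 4$ ($z = \left(- \frac{1}{2}\right) \left(-8\right) = 4$)
$d{\left(-6 \right)} \left(\left(3 - 9\right) + z\right) = - 6 \left(\left(3 - 9\right) + 4\right) = - 6 \left(-6 + 4\right) = \left(-6\right) \left(-2\right) = 12$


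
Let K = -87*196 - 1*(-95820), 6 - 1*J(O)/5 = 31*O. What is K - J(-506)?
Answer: 308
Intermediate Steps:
J(O) = 30 - 155*O
K = 78768 (K = -17052 + 95820 = 78768)
K - J(-506) = 78768 - (30 - 155*(-506)) = 78768 - (30 + 78430) = 78768 - 1*78460 = 78768 - 78460 = 308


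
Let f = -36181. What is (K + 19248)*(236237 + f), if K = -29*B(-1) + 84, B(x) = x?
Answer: 3873284216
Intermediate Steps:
K = 113 (K = -29*(-1) + 84 = 29 + 84 = 113)
(K + 19248)*(236237 + f) = (113 + 19248)*(236237 - 36181) = 19361*200056 = 3873284216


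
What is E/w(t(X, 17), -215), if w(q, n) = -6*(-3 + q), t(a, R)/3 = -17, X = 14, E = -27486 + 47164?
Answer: 9839/162 ≈ 60.735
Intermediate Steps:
E = 19678
t(a, R) = -51 (t(a, R) = 3*(-17) = -51)
w(q, n) = 18 - 6*q
E/w(t(X, 17), -215) = 19678/(18 - 6*(-51)) = 19678/(18 + 306) = 19678/324 = 19678*(1/324) = 9839/162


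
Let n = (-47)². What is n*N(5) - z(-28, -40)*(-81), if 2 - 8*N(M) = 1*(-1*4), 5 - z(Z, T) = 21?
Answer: 1443/4 ≈ 360.75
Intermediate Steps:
z(Z, T) = -16 (z(Z, T) = 5 - 1*21 = 5 - 21 = -16)
n = 2209
N(M) = ¾ (N(M) = ¼ - (-1*4)/8 = ¼ - (-4)/8 = ¼ - ⅛*(-4) = ¼ + ½ = ¾)
n*N(5) - z(-28, -40)*(-81) = 2209*(¾) - (-16)*(-81) = 6627/4 - 1*1296 = 6627/4 - 1296 = 1443/4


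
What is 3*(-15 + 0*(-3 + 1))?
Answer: -45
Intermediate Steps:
3*(-15 + 0*(-3 + 1)) = 3*(-15 + 0*(-2)) = 3*(-15 + 0) = 3*(-15) = -45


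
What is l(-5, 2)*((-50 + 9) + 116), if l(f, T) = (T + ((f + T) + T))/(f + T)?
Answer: -25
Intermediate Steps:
l(f, T) = (f + 3*T)/(T + f) (l(f, T) = (T + ((T + f) + T))/(T + f) = (T + (f + 2*T))/(T + f) = (f + 3*T)/(T + f))
l(-5, 2)*((-50 + 9) + 116) = ((-5 + 3*2)/(2 - 5))*((-50 + 9) + 116) = ((-5 + 6)/(-3))*(-41 + 116) = -1/3*1*75 = -1/3*75 = -25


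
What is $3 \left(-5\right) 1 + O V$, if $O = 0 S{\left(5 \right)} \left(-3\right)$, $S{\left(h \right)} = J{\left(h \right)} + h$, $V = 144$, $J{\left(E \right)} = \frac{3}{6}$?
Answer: $-15$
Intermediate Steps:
$J{\left(E \right)} = \frac{1}{2}$ ($J{\left(E \right)} = 3 \cdot \frac{1}{6} = \frac{1}{2}$)
$S{\left(h \right)} = \frac{1}{2} + h$
$O = 0$ ($O = 0 \left(\frac{1}{2} + 5\right) \left(-3\right) = 0 \cdot \frac{11}{2} \left(-3\right) = 0 \left(-3\right) = 0$)
$3 \left(-5\right) 1 + O V = 3 \left(-5\right) 1 + 0 \cdot 144 = \left(-15\right) 1 + 0 = -15 + 0 = -15$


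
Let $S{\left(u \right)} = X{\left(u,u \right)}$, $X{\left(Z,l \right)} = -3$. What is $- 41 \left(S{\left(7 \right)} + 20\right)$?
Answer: $-697$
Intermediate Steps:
$S{\left(u \right)} = -3$
$- 41 \left(S{\left(7 \right)} + 20\right) = - 41 \left(-3 + 20\right) = \left(-41\right) 17 = -697$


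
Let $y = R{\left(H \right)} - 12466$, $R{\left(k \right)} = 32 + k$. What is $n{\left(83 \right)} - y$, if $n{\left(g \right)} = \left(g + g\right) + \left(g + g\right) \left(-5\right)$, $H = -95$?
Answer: $11865$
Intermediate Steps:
$y = -12529$ ($y = \left(32 - 95\right) - 12466 = -63 - 12466 = -12529$)
$n{\left(g \right)} = - 8 g$ ($n{\left(g \right)} = 2 g + 2 g \left(-5\right) = 2 g - 10 g = - 8 g$)
$n{\left(83 \right)} - y = \left(-8\right) 83 - -12529 = -664 + 12529 = 11865$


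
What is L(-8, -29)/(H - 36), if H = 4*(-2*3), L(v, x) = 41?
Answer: -41/60 ≈ -0.68333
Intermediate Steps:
H = -24 (H = 4*(-6) = -24)
L(-8, -29)/(H - 36) = 41/(-24 - 36) = 41/(-60) = -1/60*41 = -41/60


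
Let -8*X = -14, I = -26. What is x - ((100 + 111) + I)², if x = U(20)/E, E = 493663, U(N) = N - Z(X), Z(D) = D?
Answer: -67582464627/1974652 ≈ -34225.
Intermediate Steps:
X = 7/4 (X = -⅛*(-14) = 7/4 ≈ 1.7500)
U(N) = -7/4 + N (U(N) = N - 1*7/4 = N - 7/4 = -7/4 + N)
x = 73/1974652 (x = (-7/4 + 20)/493663 = (73/4)*(1/493663) = 73/1974652 ≈ 3.6969e-5)
x - ((100 + 111) + I)² = 73/1974652 - ((100 + 111) - 26)² = 73/1974652 - (211 - 26)² = 73/1974652 - 1*185² = 73/1974652 - 1*34225 = 73/1974652 - 34225 = -67582464627/1974652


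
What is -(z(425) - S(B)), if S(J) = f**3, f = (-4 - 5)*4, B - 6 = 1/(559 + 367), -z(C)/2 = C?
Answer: -45806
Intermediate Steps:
z(C) = -2*C
B = 5557/926 (B = 6 + 1/(559 + 367) = 6 + 1/926 = 5557/926 ≈ 6.0011)
f = -36 (f = -9*4 = -36)
S(J) = -46656 (S(J) = (-36)**3 = -46656)
-(z(425) - S(B)) = -(-2*425 - 1*(-46656)) = -(-850 + 46656) = -1*45806 = -45806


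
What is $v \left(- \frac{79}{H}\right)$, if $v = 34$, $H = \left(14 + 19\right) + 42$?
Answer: $- \frac{2686}{75} \approx -35.813$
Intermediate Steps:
$H = 75$ ($H = 33 + 42 = 75$)
$v \left(- \frac{79}{H}\right) = 34 \left(- \frac{79}{75}\right) = - \frac{2686}{75}$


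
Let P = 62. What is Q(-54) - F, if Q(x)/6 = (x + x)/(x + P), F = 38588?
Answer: -38669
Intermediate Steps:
Q(x) = 12*x/(62 + x) (Q(x) = 6*((x + x)/(x + 62)) = 6*((2*x)/(62 + x)) = 6*(2*x/(62 + x)) = 12*x/(62 + x))
Q(-54) - F = 12*(-54)/(62 - 54) - 1*38588 = 12*(-54)/8 - 38588 = 12*(-54)*(1/8) - 38588 = -81 - 38588 = -38669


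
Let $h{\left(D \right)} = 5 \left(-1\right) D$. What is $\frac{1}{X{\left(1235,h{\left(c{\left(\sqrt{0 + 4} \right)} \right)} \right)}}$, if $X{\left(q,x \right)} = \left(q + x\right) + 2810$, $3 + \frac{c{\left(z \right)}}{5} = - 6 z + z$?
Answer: $\frac{1}{4370} \approx 0.00022883$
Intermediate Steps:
$c{\left(z \right)} = -15 - 25 z$ ($c{\left(z \right)} = -15 + 5 \left(- 6 z + z\right) = -15 + 5 \left(- 5 z\right) = -15 - 25 z$)
$h{\left(D \right)} = - 5 D$
$X{\left(q,x \right)} = 2810 + q + x$
$\frac{1}{X{\left(1235,h{\left(c{\left(\sqrt{0 + 4} \right)} \right)} \right)}} = \frac{1}{2810 + 1235 - 5 \left(-15 - 25 \sqrt{0 + 4}\right)} = \frac{1}{2810 + 1235 - 5 \left(-15 - 25 \sqrt{4}\right)} = \frac{1}{2810 + 1235 - 5 \left(-15 - 50\right)} = \frac{1}{2810 + 1235 - -325} = \frac{1}{2810 + 1235 + 325} = \frac{1}{4370}$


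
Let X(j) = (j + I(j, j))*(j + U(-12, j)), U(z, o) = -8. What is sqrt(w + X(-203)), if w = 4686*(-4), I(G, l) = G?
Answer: sqrt(66922) ≈ 258.69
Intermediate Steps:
X(j) = 2*j*(-8 + j) (X(j) = (j + j)*(j - 8) = (2*j)*(-8 + j) = 2*j*(-8 + j))
w = -18744
sqrt(w + X(-203)) = sqrt(-18744 + 2*(-203)*(-8 - 203)) = sqrt(-18744 + 2*(-203)*(-211)) = sqrt(-18744 + 85666) = sqrt(66922)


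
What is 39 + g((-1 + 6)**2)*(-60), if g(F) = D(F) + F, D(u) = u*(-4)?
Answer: 4539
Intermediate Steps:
D(u) = -4*u
g(F) = -3*F (g(F) = -4*F + F = -3*F)
39 + g((-1 + 6)**2)*(-60) = 39 - 3*(-1 + 6)**2*(-60) = 39 - 3*5**2*(-60) = 39 - 3*25*(-60) = 39 - 75*(-60) = 39 + 4500 = 4539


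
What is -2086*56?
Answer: -116816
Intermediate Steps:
-2086*56 = -1*116816 = -116816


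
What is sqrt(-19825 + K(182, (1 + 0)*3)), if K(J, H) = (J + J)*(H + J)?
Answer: sqrt(47515) ≈ 217.98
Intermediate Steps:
K(J, H) = 2*J*(H + J) (K(J, H) = (2*J)*(H + J) = 2*J*(H + J))
sqrt(-19825 + K(182, (1 + 0)*3)) = sqrt(-19825 + 2*182*((1 + 0)*3 + 182)) = sqrt(-19825 + 2*182*(1*3 + 182)) = sqrt(-19825 + 2*182*(3 + 182)) = sqrt(-19825 + 2*182*185) = sqrt(-19825 + 67340) = sqrt(47515)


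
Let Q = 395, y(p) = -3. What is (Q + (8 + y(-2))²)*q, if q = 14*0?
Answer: 0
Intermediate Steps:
q = 0
(Q + (8 + y(-2))²)*q = (395 + (8 - 3)²)*0 = (395 + 5²)*0 = (395 + 25)*0 = 420*0 = 0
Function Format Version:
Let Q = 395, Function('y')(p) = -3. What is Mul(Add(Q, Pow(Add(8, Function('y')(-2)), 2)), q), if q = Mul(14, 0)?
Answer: 0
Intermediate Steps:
q = 0
Mul(Add(Q, Pow(Add(8, Function('y')(-2)), 2)), q) = Mul(Add(395, Pow(Add(8, -3), 2)), 0) = Mul(Add(395, Pow(5, 2)), 0) = Mul(Add(395, 25), 0) = Mul(420, 0) = 0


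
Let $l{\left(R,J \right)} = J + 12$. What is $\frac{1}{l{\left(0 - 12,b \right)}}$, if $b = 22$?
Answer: $\frac{1}{34} \approx 0.029412$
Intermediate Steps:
$l{\left(R,J \right)} = 12 + J$
$\frac{1}{l{\left(0 - 12,b \right)}} = \frac{1}{12 + 22} = \frac{1}{34}$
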